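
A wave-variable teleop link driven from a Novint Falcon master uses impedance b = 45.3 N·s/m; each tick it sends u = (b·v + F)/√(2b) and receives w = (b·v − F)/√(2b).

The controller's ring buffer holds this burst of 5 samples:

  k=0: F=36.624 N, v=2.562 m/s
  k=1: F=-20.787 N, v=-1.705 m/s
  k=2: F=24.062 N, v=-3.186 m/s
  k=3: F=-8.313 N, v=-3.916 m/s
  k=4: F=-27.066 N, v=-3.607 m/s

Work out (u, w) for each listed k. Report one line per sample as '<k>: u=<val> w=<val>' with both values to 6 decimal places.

k=0: b·v=45.3×2.562=116.058600; √(2b)=9.518403; u=(116.058600+36.624)/9.518403=16.040779, w=(116.058600−36.624)/9.518403=8.345370
k=1: b·v=45.3×(-1.705)=-77.236500; √(2b)=9.518403; u=(-77.236500+(-20.787))/9.518403=-10.298313, w=(-77.236500−(-20.787))/9.518403=-5.930564
k=2: b·v=45.3×(-3.186)=-144.325800; √(2b)=9.518403; u=(-144.325800+24.062)/9.518403=-12.634871, w=(-144.325800−24.062)/9.518403=-17.690761
k=3: b·v=45.3×(-3.916)=-177.394800; √(2b)=9.518403; u=(-177.394800+(-8.313))/9.518403=-19.510394, w=(-177.394800−(-8.313))/9.518403=-17.763673
k=4: b·v=45.3×(-3.607)=-163.397100; √(2b)=9.518403; u=(-163.397100+(-27.066))/9.518403=-20.009984, w=(-163.397100−(-27.066))/9.518403=-14.322896

0: u=16.040779 w=8.345370
1: u=-10.298313 w=-5.930564
2: u=-12.634871 w=-17.690761
3: u=-19.510394 w=-17.763673
4: u=-20.009984 w=-14.322896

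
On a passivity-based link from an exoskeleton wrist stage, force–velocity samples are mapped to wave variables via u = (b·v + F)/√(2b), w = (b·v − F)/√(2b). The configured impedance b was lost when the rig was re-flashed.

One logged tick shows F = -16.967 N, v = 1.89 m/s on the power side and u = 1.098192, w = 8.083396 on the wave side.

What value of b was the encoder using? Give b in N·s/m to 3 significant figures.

u + w = 9.181588;  u + w = √(2b)·v, so √(2b) = 9.181588/1.89 = 4.857983.
b = (√(2b))²/2 = 23.599999/2 = 11.800000.
(Check via u − w = 2F/√(2b): u − w = -6.985204, 2F/√(2b) = -6.985203.)

b = 11.8 N·s/m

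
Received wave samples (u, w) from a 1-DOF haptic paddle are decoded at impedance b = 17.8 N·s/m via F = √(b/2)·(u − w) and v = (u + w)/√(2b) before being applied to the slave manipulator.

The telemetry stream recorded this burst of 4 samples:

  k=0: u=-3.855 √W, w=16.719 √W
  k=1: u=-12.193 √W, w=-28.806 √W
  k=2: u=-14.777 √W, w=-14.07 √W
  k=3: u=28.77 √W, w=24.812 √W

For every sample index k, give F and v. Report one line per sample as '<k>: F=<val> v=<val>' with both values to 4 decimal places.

0: F=-61.3781 v=2.1560
1: F=49.5613 v=-6.8714
2: F=-2.1092 v=-4.8348
3: F=11.8078 v=8.9804

k=0: u−w=-20.5740, u+w=12.8640; √(b/2)=2.9833, √(2b)=5.9666; F=2.9833×(-20.574)=-61.3781, v=12.8640/5.9666=2.1560
k=1: u−w=16.6130, u+w=-40.9990; √(b/2)=2.9833, √(2b)=5.9666; F=2.9833×16.613=49.5613, v=-40.9990/5.9666=-6.8714
k=2: u−w=-0.7070, u+w=-28.8470; √(b/2)=2.9833, √(2b)=5.9666; F=2.9833×(-0.707)=-2.1092, v=-28.8470/5.9666=-4.8348
k=3: u−w=3.9580, u+w=53.5820; √(b/2)=2.9833, √(2b)=5.9666; F=2.9833×3.958=11.8078, v=53.5820/5.9666=8.9804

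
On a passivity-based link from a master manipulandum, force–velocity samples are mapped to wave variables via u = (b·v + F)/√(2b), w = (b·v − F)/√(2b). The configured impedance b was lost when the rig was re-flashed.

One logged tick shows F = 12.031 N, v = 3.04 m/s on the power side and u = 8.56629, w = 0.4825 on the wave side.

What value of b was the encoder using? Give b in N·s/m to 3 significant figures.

u + w = 9.04879;  u + w = √(2b)·v, so √(2b) = 9.04879/3.04 = 2.97658.
b = (√(2b))²/2 = 8.86000/2 = 4.43000.
(Check via u − w = 2F/√(2b): u − w = 8.08379, 2F/√(2b) = 8.08379.)

b = 4.43 N·s/m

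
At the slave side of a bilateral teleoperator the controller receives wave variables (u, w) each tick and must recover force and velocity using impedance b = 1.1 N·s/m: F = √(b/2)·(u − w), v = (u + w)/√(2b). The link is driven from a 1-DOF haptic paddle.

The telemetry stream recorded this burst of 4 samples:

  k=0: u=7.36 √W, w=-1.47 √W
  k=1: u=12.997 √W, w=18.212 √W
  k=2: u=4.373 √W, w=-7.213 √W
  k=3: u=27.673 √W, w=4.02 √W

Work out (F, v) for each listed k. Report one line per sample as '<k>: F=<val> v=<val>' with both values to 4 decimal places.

0: F=6.5485 v=3.9710
1: F=-3.8675 v=21.0411
2: F=8.5924 v=-1.9147
3: F=17.5415 v=21.3674

k=0: u−w=8.8300, u+w=5.8900; √(b/2)=0.7416, √(2b)=1.4832; F=0.7416×8.83=6.5485, v=5.8900/1.4832=3.9710
k=1: u−w=-5.2150, u+w=31.2090; √(b/2)=0.7416, √(2b)=1.4832; F=0.7416×(-5.215)=-3.8675, v=31.2090/1.4832=21.0411
k=2: u−w=11.5860, u+w=-2.8400; √(b/2)=0.7416, √(2b)=1.4832; F=0.7416×11.586=8.5924, v=-2.8400/1.4832=-1.9147
k=3: u−w=23.6530, u+w=31.6930; √(b/2)=0.7416, √(2b)=1.4832; F=0.7416×23.653=17.5415, v=31.6930/1.4832=21.3674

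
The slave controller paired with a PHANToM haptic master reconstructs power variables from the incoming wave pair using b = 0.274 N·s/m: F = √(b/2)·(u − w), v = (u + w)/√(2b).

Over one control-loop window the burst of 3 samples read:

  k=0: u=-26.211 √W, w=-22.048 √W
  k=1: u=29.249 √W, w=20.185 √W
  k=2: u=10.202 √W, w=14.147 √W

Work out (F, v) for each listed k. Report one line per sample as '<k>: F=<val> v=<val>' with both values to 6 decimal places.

0: F=-1.540872 v=-65.191059
1: F=3.354905 v=66.778318
2: F=-1.460183 v=32.892043

k=0: u−w=-4.163000, u+w=-48.259000; √(b/2)=0.370135, √(2b)=0.740270; F=0.370135×(-4.163)=-1.540872, v=-48.259000/0.740270=-65.191059
k=1: u−w=9.064000, u+w=49.434000; √(b/2)=0.370135, √(2b)=0.740270; F=0.370135×9.064=3.354905, v=49.434000/0.740270=66.778318
k=2: u−w=-3.945000, u+w=24.349000; √(b/2)=0.370135, √(2b)=0.740270; F=0.370135×(-3.945)=-1.460183, v=24.349000/0.740270=32.892043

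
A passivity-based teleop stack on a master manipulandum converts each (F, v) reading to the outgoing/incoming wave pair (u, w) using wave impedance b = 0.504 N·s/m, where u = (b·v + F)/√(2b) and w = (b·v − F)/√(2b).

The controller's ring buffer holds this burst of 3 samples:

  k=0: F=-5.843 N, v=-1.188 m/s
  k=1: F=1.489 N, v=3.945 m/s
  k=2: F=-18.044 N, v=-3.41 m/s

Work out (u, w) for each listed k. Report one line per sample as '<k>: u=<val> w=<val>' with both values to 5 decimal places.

0: u=-6.41614 w=5.22340
1: u=3.46345 w=0.49729
2: u=-19.68406 w=16.26045

k=0: b·v=0.504×(-1.188)=-0.59875; √(2b)=1.00399; u=(-0.59875+(-5.843))/1.00399=-6.41614, w=(-0.59875−(-5.843))/1.00399=5.22340
k=1: b·v=0.504×3.945=1.98828; √(2b)=1.00399; u=(1.98828+1.489)/1.00399=3.46345, w=(1.98828−1.489)/1.00399=0.49729
k=2: b·v=0.504×(-3.41)=-1.71864; √(2b)=1.00399; u=(-1.71864+(-18.044))/1.00399=-19.68406, w=(-1.71864−(-18.044))/1.00399=16.26045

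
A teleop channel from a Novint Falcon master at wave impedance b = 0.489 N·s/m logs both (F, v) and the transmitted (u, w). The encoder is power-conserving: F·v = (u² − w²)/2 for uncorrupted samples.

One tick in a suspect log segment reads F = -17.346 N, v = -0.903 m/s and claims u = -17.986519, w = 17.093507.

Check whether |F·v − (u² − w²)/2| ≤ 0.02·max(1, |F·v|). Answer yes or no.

yes

F·v = (-17.346)×(-0.903) = 15.663438 W.
(u² − w²)/2 = (323.514866 − 292.187982)/2 = 15.663442 W.
|Δ| = 0.000004;  2% of max(1, |F·v|) = 0.313269.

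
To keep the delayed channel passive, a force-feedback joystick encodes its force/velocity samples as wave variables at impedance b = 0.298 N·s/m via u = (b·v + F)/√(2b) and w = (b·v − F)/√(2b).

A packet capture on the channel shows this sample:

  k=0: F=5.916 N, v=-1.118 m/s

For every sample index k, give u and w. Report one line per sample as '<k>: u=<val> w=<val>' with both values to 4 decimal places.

0: u=7.2316 w=-8.0947

k=0: b·v=0.298×(-1.118)=-0.3332; √(2b)=0.7720; u=(-0.3332+5.916)/0.7720=7.2316, w=(-0.3332−5.916)/0.7720=-8.0947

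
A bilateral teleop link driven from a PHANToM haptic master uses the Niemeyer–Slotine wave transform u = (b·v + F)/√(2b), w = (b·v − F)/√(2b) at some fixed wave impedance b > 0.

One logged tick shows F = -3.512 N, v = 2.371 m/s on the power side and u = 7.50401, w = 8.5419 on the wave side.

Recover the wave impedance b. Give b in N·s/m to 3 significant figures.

b = 22.9 N·s/m

u + w = 16.0459;  u + w = √(2b)·v, so √(2b) = 16.0459/2.371 = 6.7676.
b = (√(2b))²/2 = 45.8000/2 = 22.9000.
(Check via u − w = 2F/√(2b): u − w = -1.0379, 2F/√(2b) = -1.0379.)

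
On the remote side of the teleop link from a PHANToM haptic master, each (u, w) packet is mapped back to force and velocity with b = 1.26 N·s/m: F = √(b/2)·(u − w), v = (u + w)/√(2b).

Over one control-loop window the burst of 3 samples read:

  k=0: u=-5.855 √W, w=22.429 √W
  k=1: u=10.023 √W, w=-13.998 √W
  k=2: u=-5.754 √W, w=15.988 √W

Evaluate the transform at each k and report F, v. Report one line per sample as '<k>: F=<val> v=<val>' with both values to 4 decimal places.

0: F=-22.4497 v=10.4406
1: F=19.0661 v=-2.5040
2: F=-17.2572 v=6.4468

k=0: u−w=-28.2840, u+w=16.5740; √(b/2)=0.7937, √(2b)=1.5875; F=0.7937×(-28.284)=-22.4497, v=16.5740/1.5875=10.4406
k=1: u−w=24.0210, u+w=-3.9750; √(b/2)=0.7937, √(2b)=1.5875; F=0.7937×24.021=19.0661, v=-3.9750/1.5875=-2.5040
k=2: u−w=-21.7420, u+w=10.2340; √(b/2)=0.7937, √(2b)=1.5875; F=0.7937×(-21.742)=-17.2572, v=10.2340/1.5875=6.4468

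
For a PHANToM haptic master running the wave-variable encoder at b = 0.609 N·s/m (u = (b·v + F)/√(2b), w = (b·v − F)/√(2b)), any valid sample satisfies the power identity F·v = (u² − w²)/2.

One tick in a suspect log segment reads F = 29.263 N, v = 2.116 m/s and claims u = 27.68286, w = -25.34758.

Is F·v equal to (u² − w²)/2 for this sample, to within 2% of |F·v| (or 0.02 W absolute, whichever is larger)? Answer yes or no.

yes

F·v = 29.263×2.116 = 61.92051 W.
(u² − w²)/2 = (766.34074 − 642.49981)/2 = 61.92046 W.
|Δ| = 0.00005;  2% of max(1, |F·v|) = 1.23841.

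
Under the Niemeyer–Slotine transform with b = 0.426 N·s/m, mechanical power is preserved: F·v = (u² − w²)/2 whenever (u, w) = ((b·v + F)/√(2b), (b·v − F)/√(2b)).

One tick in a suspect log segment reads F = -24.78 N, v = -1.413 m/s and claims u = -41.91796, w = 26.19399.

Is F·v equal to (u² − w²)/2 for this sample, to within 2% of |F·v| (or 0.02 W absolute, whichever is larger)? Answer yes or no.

no

F·v = (-24.78)×(-1.413) = 35.01414 W.
(u² − w²)/2 = (1757.11537 − 686.12511)/2 = 535.49513 W.
|Δ| = 500.48099;  2% of max(1, |F·v|) = 0.70028.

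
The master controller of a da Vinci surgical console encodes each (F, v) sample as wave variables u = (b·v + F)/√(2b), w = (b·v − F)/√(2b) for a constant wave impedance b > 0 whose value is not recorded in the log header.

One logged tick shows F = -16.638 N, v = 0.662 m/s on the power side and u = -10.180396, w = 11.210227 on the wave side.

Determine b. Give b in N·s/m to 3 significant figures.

b = 1.21 N·s/m

u + w = 1.029831;  u + w = √(2b)·v, so √(2b) = 1.029831/0.662 = 1.555636.
b = (√(2b))²/2 = 2.420003/2 = 1.210002.
(Check via u − w = 2F/√(2b): u − w = -21.390623, 2F/√(2b) = -21.390609.)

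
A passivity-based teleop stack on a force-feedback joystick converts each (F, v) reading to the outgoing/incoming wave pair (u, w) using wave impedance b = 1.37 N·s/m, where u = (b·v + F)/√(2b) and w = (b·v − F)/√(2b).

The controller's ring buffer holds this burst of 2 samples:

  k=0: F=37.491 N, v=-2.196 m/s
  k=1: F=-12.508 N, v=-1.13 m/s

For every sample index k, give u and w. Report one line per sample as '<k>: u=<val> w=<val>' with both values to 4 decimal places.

0: u=20.8316 w=-24.4667
1: u=-8.4916 w=6.6211

k=0: b·v=1.37×(-2.196)=-3.0085; √(2b)=1.6553; u=(-3.0085+37.491)/1.6553=20.8316, w=(-3.0085−37.491)/1.6553=-24.4667
k=1: b·v=1.37×(-1.13)=-1.5481; √(2b)=1.6553; u=(-1.5481+(-12.508))/1.6553=-8.4916, w=(-1.5481−(-12.508))/1.6553=6.6211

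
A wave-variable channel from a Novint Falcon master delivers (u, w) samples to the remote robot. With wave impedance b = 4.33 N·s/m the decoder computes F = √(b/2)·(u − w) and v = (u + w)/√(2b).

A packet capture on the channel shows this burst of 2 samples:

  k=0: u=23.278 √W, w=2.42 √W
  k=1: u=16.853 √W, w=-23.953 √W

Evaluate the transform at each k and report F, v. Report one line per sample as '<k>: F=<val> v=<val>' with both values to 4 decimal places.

0: F=30.6903 v=8.7325
1: F=60.0417 v=-2.4127

k=0: u−w=20.8580, u+w=25.6980; √(b/2)=1.4714, √(2b)=2.9428; F=1.4714×20.858=30.6903, v=25.6980/2.9428=8.7325
k=1: u−w=40.8060, u+w=-7.1000; √(b/2)=1.4714, √(2b)=2.9428; F=1.4714×40.806=60.0417, v=-7.1000/2.9428=-2.4127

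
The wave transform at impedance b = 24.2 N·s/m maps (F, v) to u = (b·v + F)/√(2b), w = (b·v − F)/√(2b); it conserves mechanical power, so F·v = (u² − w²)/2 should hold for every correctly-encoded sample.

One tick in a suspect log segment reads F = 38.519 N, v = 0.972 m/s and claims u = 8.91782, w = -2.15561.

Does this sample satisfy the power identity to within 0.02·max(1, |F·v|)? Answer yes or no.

yes

F·v = 38.519×0.972 = 37.44047 W.
(u² − w²)/2 = (79.52751 − 4.64665)/2 = 37.44043 W.
|Δ| = 0.00004;  2% of max(1, |F·v|) = 0.74881.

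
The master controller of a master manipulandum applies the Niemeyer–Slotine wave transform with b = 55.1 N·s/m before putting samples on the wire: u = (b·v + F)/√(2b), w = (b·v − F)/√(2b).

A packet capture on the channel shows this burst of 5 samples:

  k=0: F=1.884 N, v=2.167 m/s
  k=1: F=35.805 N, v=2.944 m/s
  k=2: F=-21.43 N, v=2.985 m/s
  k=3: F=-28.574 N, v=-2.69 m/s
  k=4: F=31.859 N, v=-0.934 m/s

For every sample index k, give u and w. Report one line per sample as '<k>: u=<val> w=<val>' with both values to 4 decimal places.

0: u=11.5536 w=11.1947
1: u=18.8633 w=12.0417
2: u=13.6263 w=17.7091
3: u=-16.8412 w=-11.3973
4: u=-1.8675 w=-7.9373

k=0: b·v=55.1×2.167=119.4017; √(2b)=10.4976; u=(119.4017+1.884)/10.4976=11.5536, w=(119.4017−1.884)/10.4976=11.1947
k=1: b·v=55.1×2.944=162.2144; √(2b)=10.4976; u=(162.2144+35.805)/10.4976=18.8633, w=(162.2144−35.805)/10.4976=12.0417
k=2: b·v=55.1×2.985=164.4735; √(2b)=10.4976; u=(164.4735+(-21.43))/10.4976=13.6263, w=(164.4735−(-21.43))/10.4976=17.7091
k=3: b·v=55.1×(-2.69)=-148.2190; √(2b)=10.4976; u=(-148.2190+(-28.574))/10.4976=-16.8412, w=(-148.2190−(-28.574))/10.4976=-11.3973
k=4: b·v=55.1×(-0.934)=-51.4634; √(2b)=10.4976; u=(-51.4634+31.859)/10.4976=-1.8675, w=(-51.4634−31.859)/10.4976=-7.9373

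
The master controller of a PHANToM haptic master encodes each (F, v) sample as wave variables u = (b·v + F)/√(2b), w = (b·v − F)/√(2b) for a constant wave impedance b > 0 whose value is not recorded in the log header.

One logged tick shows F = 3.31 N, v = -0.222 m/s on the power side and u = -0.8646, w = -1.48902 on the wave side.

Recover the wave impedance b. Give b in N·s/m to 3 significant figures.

b = 56.2 N·s/m

u + w = -2.35362;  u + w = √(2b)·v, so √(2b) = -2.35362/(-0.222) = 10.60189.
b = (√(2b))²/2 = 112.40011/2 = 56.20006.
(Check via u − w = 2F/√(2b): u − w = 0.62442, 2F/√(2b) = 0.62442.)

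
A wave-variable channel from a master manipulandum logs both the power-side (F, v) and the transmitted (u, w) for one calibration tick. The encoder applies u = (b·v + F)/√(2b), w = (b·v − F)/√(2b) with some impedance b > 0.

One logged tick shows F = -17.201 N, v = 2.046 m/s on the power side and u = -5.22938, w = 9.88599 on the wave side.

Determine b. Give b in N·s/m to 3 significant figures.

b = 2.59 N·s/m

u + w = 4.6566;  u + w = √(2b)·v, so √(2b) = 4.6566/2.046 = 2.2760.
b = (√(2b))²/2 = 5.1800/2 = 2.5900.
(Check via u − w = 2F/√(2b): u − w = -15.1154, 2F/√(2b) = -15.1154.)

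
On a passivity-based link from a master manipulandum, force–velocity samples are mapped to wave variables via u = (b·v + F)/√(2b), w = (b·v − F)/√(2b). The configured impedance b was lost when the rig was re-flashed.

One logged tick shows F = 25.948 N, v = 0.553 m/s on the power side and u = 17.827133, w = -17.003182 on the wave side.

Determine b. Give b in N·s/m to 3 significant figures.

b = 1.11 N·s/m

u + w = 0.823951;  u + w = √(2b)·v, so √(2b) = 0.823951/0.553 = 1.489966.
b = (√(2b))²/2 = 2.219998/2 = 1.109999.
(Check via u − w = 2F/√(2b): u − w = 34.830315, 2F/√(2b) = 34.830333.)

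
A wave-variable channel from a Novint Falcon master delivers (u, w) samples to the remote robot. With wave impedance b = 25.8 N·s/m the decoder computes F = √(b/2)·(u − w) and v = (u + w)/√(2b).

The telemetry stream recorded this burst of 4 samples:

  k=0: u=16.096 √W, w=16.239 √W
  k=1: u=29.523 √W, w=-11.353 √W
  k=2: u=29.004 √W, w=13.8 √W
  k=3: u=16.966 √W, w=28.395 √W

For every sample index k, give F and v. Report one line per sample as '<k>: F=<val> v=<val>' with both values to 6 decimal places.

k=0: u−w=-0.143000, u+w=32.335000; √(b/2)=3.591657, √(2b)=7.183314; F=3.591657×(-0.143)=-0.513607, v=32.335000/7.183314=4.501404
k=1: u−w=40.876000, u+w=18.170000; √(b/2)=3.591657, √(2b)=7.183314; F=3.591657×40.876=146.812571, v=18.170000/7.183314=2.529473
k=2: u−w=15.204000, u+w=42.804000; √(b/2)=3.591657, √(2b)=7.183314; F=3.591657×15.204=54.607553, v=42.804000/7.183314=5.958810
k=3: u−w=-11.429000, u+w=45.361000; √(b/2)=3.591657, √(2b)=7.183314; F=3.591657×(-11.429)=-41.049048, v=45.361000/7.183314=6.314773

0: F=-0.513607 v=4.501404
1: F=146.812571 v=2.529473
2: F=54.607553 v=5.958810
3: F=-41.049048 v=6.314773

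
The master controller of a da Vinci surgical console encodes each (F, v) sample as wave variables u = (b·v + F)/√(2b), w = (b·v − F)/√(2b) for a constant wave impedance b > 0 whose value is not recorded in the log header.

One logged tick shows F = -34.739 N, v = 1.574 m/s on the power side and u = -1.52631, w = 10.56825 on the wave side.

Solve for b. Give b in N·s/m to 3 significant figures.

u + w = 9.0419;  u + w = √(2b)·v, so √(2b) = 9.0419/1.574 = 5.7446.
b = (√(2b))²/2 = 33.0000/2 = 16.5000.
(Check via u − w = 2F/√(2b): u − w = -12.0946, 2F/√(2b) = -12.0946.)

b = 16.5 N·s/m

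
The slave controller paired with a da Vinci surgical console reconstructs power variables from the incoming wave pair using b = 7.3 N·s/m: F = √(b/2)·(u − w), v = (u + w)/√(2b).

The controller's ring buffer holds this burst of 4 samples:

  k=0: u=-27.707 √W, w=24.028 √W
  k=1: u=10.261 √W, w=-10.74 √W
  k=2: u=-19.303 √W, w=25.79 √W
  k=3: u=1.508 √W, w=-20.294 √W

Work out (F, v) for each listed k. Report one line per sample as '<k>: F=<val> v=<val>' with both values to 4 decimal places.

0: F=-98.8396 v=-0.9628
1: F=40.1224 v=-0.1254
2: F=-86.1501 v=1.6977
3: F=41.6527 v=-4.9165

k=0: u−w=-51.7350, u+w=-3.6790; √(b/2)=1.9105, √(2b)=3.8210; F=1.9105×(-51.735)=-98.8396, v=-3.6790/3.8210=-0.9628
k=1: u−w=21.0010, u+w=-0.4790; √(b/2)=1.9105, √(2b)=3.8210; F=1.9105×21.001=40.1224, v=-0.4790/3.8210=-0.1254
k=2: u−w=-45.0930, u+w=6.4870; √(b/2)=1.9105, √(2b)=3.8210; F=1.9105×(-45.093)=-86.1501, v=6.4870/3.8210=1.6977
k=3: u−w=21.8020, u+w=-18.7860; √(b/2)=1.9105, √(2b)=3.8210; F=1.9105×21.802=41.6527, v=-18.7860/3.8210=-4.9165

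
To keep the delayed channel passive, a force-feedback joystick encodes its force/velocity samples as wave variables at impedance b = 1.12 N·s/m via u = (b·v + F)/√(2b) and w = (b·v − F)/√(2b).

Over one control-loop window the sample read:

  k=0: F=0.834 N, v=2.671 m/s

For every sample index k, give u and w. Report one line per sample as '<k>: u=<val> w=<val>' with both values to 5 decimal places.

0: u=2.55603 w=1.44155

k=0: b·v=1.12×2.671=2.99152; √(2b)=1.49666; u=(2.99152+0.834)/1.49666=2.55603, w=(2.99152−0.834)/1.49666=1.44155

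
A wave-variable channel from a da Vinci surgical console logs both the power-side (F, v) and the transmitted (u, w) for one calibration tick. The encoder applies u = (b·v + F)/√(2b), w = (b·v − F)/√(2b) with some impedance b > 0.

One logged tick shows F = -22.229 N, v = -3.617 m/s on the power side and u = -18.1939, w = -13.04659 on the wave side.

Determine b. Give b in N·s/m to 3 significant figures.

u + w = -31.24049;  u + w = √(2b)·v, so √(2b) = -31.24049/(-3.617) = 8.63713.
b = (√(2b))²/2 = 74.59997/2 = 37.29999.
(Check via u − w = 2F/√(2b): u − w = -5.14731, 2F/√(2b) = -5.14731.)

b = 37.3 N·s/m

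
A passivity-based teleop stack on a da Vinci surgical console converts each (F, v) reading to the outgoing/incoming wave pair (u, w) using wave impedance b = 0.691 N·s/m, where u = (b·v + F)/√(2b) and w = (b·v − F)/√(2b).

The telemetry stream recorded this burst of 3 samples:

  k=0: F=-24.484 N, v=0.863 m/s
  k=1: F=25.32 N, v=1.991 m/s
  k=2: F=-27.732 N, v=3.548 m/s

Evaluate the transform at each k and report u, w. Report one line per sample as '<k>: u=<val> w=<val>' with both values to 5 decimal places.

k=0: b·v=0.691×0.863=0.59633; √(2b)=1.17558; u=(0.59633+(-24.484))/1.17558=-20.31981, w=(0.59633−(-24.484))/1.17558=21.33434
k=1: b·v=0.691×1.991=1.37578; √(2b)=1.17558; u=(1.37578+25.32)/1.17558=22.70851, w=(1.37578−25.32)/1.17558=-20.36792
k=2: b·v=0.691×3.548=2.45167; √(2b)=1.17558; u=(2.45167+(-27.732))/1.17558=-21.50447, w=(2.45167−(-27.732))/1.17558=25.67545

0: u=-20.31981 w=21.33434
1: u=22.70851 w=-20.36792
2: u=-21.50447 w=25.67545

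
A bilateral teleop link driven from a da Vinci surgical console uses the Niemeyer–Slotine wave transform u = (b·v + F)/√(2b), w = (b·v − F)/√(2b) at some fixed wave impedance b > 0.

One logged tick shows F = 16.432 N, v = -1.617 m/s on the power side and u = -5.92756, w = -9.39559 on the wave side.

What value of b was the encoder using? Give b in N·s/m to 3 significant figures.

b = 44.9 N·s/m

u + w = -15.32315;  u + w = √(2b)·v, so √(2b) = -15.32315/(-1.617) = 9.47628.
b = (√(2b))²/2 = 89.79994/2 = 44.89997.
(Check via u − w = 2F/√(2b): u − w = 3.46803, 2F/√(2b) = 3.46803.)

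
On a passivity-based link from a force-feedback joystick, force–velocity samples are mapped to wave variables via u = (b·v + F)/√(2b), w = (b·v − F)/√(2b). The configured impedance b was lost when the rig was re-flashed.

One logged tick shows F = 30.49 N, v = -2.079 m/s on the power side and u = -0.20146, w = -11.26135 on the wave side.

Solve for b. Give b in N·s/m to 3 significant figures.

b = 15.2 N·s/m

u + w = -11.46281;  u + w = √(2b)·v, so √(2b) = -11.46281/(-2.079) = 5.51362.
b = (√(2b))²/2 = 30.39997/2 = 15.19999.
(Check via u − w = 2F/√(2b): u − w = 11.05989, 2F/√(2b) = 11.05989.)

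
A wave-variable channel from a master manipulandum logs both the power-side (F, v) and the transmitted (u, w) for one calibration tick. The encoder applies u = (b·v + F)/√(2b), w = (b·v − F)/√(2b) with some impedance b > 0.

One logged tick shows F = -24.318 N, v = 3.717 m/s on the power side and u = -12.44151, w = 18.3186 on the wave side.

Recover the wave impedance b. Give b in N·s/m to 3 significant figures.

u + w = 5.87709;  u + w = √(2b)·v, so √(2b) = 5.87709/3.717 = 1.58114.
b = (√(2b))²/2 = 2.50000/2 = 1.25000.
(Check via u − w = 2F/√(2b): u − w = -30.76011, 2F/√(2b) = -30.76012.)

b = 1.25 N·s/m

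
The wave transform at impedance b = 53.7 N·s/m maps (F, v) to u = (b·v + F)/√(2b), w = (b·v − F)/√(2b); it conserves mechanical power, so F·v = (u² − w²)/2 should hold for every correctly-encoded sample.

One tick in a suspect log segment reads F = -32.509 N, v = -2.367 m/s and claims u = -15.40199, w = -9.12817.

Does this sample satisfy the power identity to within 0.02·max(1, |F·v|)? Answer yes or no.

yes

F·v = (-32.509)×(-2.367) = 76.94880 W.
(u² − w²)/2 = (237.22130 − 83.32349)/2 = 76.94890 W.
|Δ| = 0.00010;  2% of max(1, |F·v|) = 1.53898.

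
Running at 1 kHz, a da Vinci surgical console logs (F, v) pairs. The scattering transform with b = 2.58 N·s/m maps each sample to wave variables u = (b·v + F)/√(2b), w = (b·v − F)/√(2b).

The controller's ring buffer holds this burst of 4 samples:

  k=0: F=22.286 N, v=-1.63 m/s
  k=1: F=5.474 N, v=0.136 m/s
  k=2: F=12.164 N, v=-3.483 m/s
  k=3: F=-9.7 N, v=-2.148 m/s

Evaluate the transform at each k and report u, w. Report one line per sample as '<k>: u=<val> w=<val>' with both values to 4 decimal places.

0: u=7.9595 w=-11.6622
1: u=2.5643 w=-2.2553
2: u=1.3990 w=-9.3108
3: u=-6.7098 w=1.8305

k=0: b·v=2.58×(-1.63)=-4.2054; √(2b)=2.2716; u=(-4.2054+22.286)/2.2716=7.9595, w=(-4.2054−22.286)/2.2716=-11.6622
k=1: b·v=2.58×0.136=0.3509; √(2b)=2.2716; u=(0.3509+5.474)/2.2716=2.5643, w=(0.3509−5.474)/2.2716=-2.2553
k=2: b·v=2.58×(-3.483)=-8.9861; √(2b)=2.2716; u=(-8.9861+12.164)/2.2716=1.3990, w=(-8.9861−12.164)/2.2716=-9.3108
k=3: b·v=2.58×(-2.148)=-5.5418; √(2b)=2.2716; u=(-5.5418+(-9.7))/2.2716=-6.7098, w=(-5.5418−(-9.7))/2.2716=1.8305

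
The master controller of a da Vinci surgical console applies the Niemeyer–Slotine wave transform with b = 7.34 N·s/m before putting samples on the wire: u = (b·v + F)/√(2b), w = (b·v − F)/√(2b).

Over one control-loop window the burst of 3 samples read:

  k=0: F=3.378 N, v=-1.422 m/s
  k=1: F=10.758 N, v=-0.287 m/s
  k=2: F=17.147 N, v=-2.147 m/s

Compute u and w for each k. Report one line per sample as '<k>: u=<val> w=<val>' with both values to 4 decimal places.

0: u=-1.8425 w=-3.6058
1: u=2.2580 w=-3.3576
2: u=0.3623 w=-8.5884

k=0: b·v=7.34×(-1.422)=-10.4375; √(2b)=3.8314; u=(-10.4375+3.378)/3.8314=-1.8425, w=(-10.4375−3.378)/3.8314=-3.6058
k=1: b·v=7.34×(-0.287)=-2.1066; √(2b)=3.8314; u=(-2.1066+10.758)/3.8314=2.2580, w=(-2.1066−10.758)/3.8314=-3.3576
k=2: b·v=7.34×(-2.147)=-15.7590; √(2b)=3.8314; u=(-15.7590+17.147)/3.8314=0.3623, w=(-15.7590−17.147)/3.8314=-8.5884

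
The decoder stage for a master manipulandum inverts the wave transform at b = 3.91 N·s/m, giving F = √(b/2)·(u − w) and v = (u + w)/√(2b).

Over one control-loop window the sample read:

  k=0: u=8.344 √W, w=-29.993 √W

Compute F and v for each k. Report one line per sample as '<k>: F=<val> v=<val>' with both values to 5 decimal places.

0: F=53.60330 v=-7.74167

k=0: u−w=38.33700, u+w=-21.64900; √(b/2)=1.39821, √(2b)=2.79643; F=1.39821×38.337=53.60330, v=-21.64900/2.79643=-7.74167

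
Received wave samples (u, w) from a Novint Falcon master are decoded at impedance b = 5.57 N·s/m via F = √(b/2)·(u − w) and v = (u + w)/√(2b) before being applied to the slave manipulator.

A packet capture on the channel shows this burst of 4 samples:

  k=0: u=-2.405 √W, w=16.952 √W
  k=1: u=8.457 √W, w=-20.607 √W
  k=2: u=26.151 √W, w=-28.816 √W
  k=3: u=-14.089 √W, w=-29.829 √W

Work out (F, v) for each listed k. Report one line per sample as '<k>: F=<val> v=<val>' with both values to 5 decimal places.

k=0: u−w=-19.35700, u+w=14.54700; √(b/2)=1.66883, √(2b)=3.33766; F=1.66883×(-19.357)=-32.30358, v=14.54700/3.33766=4.35844
k=1: u−w=29.06400, u+w=-12.15000; √(b/2)=1.66883, √(2b)=3.33766; F=1.66883×29.064=48.50293, v=-12.15000/3.33766=-3.64027
k=2: u−w=54.96700, u+w=-2.66500; √(b/2)=1.66883, √(2b)=3.33766; F=1.66883×54.967=91.73068, v=-2.66500/3.33766=-0.79846
k=3: u−w=15.74000, u+w=-43.91800; √(b/2)=1.66883, √(2b)=3.33766; F=1.66883×15.74=26.26741, v=-43.91800/3.33766=-13.15831

0: F=-32.30358 v=4.35844
1: F=48.50293 v=-3.64027
2: F=91.73068 v=-0.79846
3: F=26.26741 v=-13.15831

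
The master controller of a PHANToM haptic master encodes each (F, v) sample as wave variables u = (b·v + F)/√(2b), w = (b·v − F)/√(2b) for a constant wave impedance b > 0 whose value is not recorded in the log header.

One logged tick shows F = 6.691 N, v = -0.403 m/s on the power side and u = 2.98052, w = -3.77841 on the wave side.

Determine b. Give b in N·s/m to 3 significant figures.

u + w = -0.79789;  u + w = √(2b)·v, so √(2b) = -0.79789/(-0.403) = 1.97988.
b = (√(2b))²/2 = 3.91991/2 = 1.95995.
(Check via u − w = 2F/√(2b): u − w = 6.75893, 2F/√(2b) = 6.75901.)

b = 1.96 N·s/m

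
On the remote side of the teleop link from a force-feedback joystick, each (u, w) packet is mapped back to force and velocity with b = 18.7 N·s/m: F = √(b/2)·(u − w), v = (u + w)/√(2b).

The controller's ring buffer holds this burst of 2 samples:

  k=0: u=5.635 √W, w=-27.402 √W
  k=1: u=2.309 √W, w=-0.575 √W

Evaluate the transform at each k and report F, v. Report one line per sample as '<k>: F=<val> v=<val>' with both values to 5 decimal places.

0: F=101.01978 v=-3.55929
1: F=8.81863 v=0.28354

k=0: u−w=33.03700, u+w=-21.76700; √(b/2)=3.05778, √(2b)=6.11555; F=3.05778×33.037=101.01978, v=-21.76700/6.11555=-3.55929
k=1: u−w=2.88400, u+w=1.73400; √(b/2)=3.05778, √(2b)=6.11555; F=3.05778×2.884=8.81863, v=1.73400/6.11555=0.28354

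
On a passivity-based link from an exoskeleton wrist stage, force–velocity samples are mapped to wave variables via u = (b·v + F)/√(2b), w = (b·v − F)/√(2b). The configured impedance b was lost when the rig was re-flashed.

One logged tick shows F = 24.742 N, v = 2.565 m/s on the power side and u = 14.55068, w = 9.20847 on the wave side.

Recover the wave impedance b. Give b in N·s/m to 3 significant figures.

u + w = 23.7591;  u + w = √(2b)·v, so √(2b) = 23.7591/2.565 = 9.2628.
b = (√(2b))²/2 = 85.8000/2 = 42.9000.
(Check via u − w = 2F/√(2b): u − w = 5.3422, 2F/√(2b) = 5.3422.)

b = 42.9 N·s/m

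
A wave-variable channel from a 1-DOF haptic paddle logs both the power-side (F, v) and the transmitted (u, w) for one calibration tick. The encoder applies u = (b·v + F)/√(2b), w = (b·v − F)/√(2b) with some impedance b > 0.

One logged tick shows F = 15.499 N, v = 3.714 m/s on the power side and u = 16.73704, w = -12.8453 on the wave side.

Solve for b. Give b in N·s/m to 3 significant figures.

b = 0.549 N·s/m

u + w = 3.89174;  u + w = √(2b)·v, so √(2b) = 3.89174/3.714 = 1.04786.
b = (√(2b))²/2 = 1.09800/2 = 0.54900.
(Check via u − w = 2F/√(2b): u − w = 29.58234, 2F/√(2b) = 29.58229.)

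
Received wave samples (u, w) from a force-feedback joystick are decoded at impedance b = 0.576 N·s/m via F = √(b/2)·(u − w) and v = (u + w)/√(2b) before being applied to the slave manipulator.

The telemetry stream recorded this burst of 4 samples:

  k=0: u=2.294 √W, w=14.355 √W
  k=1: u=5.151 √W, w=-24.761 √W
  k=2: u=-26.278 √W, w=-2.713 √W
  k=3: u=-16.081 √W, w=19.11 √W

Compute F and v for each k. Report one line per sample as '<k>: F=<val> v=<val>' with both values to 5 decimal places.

0: F=-6.47261 v=15.51179
1: F=16.05246 v=-18.27054
2: F=-12.64631 v=-27.01077
3: F=-18.88547 v=2.82210

k=0: u−w=-12.06100, u+w=16.64900; √(b/2)=0.53666, √(2b)=1.07331; F=0.53666×(-12.061)=-6.47261, v=16.64900/1.07331=15.51179
k=1: u−w=29.91200, u+w=-19.61000; √(b/2)=0.53666, √(2b)=1.07331; F=0.53666×29.912=16.05246, v=-19.61000/1.07331=-18.27054
k=2: u−w=-23.56500, u+w=-28.99100; √(b/2)=0.53666, √(2b)=1.07331; F=0.53666×(-23.565)=-12.64631, v=-28.99100/1.07331=-27.01077
k=3: u−w=-35.19100, u+w=3.02900; √(b/2)=0.53666, √(2b)=1.07331; F=0.53666×(-35.191)=-18.88547, v=3.02900/1.07331=2.82210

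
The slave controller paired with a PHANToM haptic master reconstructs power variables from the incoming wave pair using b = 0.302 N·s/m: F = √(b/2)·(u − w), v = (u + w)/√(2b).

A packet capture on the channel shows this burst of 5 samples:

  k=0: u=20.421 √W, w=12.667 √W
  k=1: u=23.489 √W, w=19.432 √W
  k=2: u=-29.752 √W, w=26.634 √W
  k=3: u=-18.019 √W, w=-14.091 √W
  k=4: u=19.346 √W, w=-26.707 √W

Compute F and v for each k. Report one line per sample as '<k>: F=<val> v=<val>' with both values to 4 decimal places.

k=0: u−w=7.7540, u+w=33.0880; √(b/2)=0.3886, √(2b)=0.7772; F=0.3886×7.754=3.0131, v=33.0880/0.7772=42.5747
k=1: u−w=4.0570, u+w=42.9210; √(b/2)=0.3886, √(2b)=0.7772; F=0.3886×4.057=1.5765, v=42.9210/0.7772=55.2270
k=2: u−w=-56.3860, u+w=-3.1180; √(b/2)=0.3886, √(2b)=0.7772; F=0.3886×(-56.386)=-21.9109, v=-3.1180/0.7772=-4.0120
k=3: u−w=-3.9280, u+w=-32.1100; √(b/2)=0.3886, √(2b)=0.7772; F=0.3886×(-3.928)=-1.5264, v=-32.1100/0.7772=-41.3163
k=4: u−w=46.0530, u+w=-7.3610; √(b/2)=0.3886, √(2b)=0.7772; F=0.3886×46.053=17.8956, v=-7.3610/0.7772=-9.4715

0: F=3.0131 v=42.5747
1: F=1.5765 v=55.2270
2: F=-21.9109 v=-4.0120
3: F=-1.5264 v=-41.3163
4: F=17.8956 v=-9.4715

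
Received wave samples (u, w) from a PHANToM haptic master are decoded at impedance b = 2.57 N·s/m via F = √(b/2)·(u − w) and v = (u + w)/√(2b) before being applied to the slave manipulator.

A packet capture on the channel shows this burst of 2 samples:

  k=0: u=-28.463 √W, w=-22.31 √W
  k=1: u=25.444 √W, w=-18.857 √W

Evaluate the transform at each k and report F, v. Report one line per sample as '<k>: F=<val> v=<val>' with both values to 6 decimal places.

k=0: u−w=-6.153000, u+w=-50.773000; √(b/2)=1.133578, √(2b)=2.267157; F=1.133578×(-6.153)=-6.974908, v=-50.773000/2.267157=-22.395010
k=1: u−w=44.301000, u+w=6.587000; √(b/2)=1.133578, √(2b)=2.267157; F=1.133578×44.301=50.218657, v=6.587000/2.267157=2.905401

0: F=-6.974908 v=-22.395010
1: F=50.218657 v=2.905401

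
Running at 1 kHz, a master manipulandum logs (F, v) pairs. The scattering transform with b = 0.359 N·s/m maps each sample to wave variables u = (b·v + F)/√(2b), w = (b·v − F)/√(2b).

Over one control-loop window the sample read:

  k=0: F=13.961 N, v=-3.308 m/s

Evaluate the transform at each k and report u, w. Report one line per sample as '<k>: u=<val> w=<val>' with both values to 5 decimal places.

0: u=15.07458 w=-17.87761

k=0: b·v=0.359×(-3.308)=-1.18757; √(2b)=0.84735; u=(-1.18757+13.961)/0.84735=15.07458, w=(-1.18757−13.961)/0.84735=-17.87761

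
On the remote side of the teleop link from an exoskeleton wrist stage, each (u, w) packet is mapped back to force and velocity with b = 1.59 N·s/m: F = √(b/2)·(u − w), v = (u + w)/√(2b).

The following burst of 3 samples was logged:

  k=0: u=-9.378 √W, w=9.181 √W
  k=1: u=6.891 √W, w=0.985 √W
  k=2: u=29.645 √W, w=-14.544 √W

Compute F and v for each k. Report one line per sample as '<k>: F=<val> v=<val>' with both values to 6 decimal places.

0: F=-16.547719 v=-0.110472
1: F=5.265953 v=4.416641
2: F=39.400138 v=8.468220

k=0: u−w=-18.559000, u+w=-0.197000; √(b/2)=0.891628, √(2b)=1.783255; F=0.891628×(-18.559)=-16.547719, v=-0.197000/1.783255=-0.110472
k=1: u−w=5.906000, u+w=7.876000; √(b/2)=0.891628, √(2b)=1.783255; F=0.891628×5.906=5.265953, v=7.876000/1.783255=4.416641
k=2: u−w=44.189000, u+w=15.101000; √(b/2)=0.891628, √(2b)=1.783255; F=0.891628×44.189=39.400138, v=15.101000/1.783255=8.468220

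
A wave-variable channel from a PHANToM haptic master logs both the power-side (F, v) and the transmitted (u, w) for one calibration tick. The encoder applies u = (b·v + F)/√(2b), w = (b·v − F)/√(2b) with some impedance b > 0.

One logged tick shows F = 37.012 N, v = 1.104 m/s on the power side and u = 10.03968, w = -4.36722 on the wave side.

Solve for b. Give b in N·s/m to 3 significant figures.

b = 13.2 N·s/m

u + w = 5.67246;  u + w = √(2b)·v, so √(2b) = 5.67246/1.104 = 5.13810.
b = (√(2b))²/2 = 26.40005/2 = 13.20002.
(Check via u − w = 2F/√(2b): u − w = 14.40690, 2F/√(2b) = 14.40689.)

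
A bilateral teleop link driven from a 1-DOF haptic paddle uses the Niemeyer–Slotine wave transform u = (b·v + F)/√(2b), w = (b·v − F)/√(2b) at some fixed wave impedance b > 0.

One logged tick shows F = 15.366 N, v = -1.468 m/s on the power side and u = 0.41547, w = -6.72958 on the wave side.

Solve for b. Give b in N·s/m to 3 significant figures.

b = 9.25 N·s/m

u + w = -6.3141;  u + w = √(2b)·v, so √(2b) = -6.3141/(-1.468) = 4.3012.
b = (√(2b))²/2 = 18.5000/2 = 9.2500.
(Check via u − w = 2F/√(2b): u − w = 7.1451, 2F/√(2b) = 7.1450.)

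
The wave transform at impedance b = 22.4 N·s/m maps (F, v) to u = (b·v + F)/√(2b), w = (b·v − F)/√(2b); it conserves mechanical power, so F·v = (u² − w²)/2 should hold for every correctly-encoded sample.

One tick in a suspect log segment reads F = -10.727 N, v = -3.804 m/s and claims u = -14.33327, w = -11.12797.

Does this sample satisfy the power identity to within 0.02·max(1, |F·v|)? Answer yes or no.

F·v = (-10.727)×(-3.804) = 40.8055 W.
(u² − w²)/2 = (205.4426 − 123.8317)/2 = 40.8055 W.
|Δ| = 0.0001;  2% of max(1, |F·v|) = 0.8161.

yes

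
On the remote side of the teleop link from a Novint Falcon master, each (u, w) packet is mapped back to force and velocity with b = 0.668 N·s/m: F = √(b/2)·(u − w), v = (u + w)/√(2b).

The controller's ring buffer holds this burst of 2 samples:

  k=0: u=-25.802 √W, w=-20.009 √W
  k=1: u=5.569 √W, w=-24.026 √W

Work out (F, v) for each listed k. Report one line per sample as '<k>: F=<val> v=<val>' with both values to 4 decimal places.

0: F=-3.3479 v=-39.6339
1: F=17.1038 v=-15.9683

k=0: u−w=-5.7930, u+w=-45.8110; √(b/2)=0.5779, √(2b)=1.1559; F=0.5779×(-5.793)=-3.3479, v=-45.8110/1.1559=-39.6339
k=1: u−w=29.5950, u+w=-18.4570; √(b/2)=0.5779, √(2b)=1.1559; F=0.5779×29.595=17.1038, v=-18.4570/1.1559=-15.9683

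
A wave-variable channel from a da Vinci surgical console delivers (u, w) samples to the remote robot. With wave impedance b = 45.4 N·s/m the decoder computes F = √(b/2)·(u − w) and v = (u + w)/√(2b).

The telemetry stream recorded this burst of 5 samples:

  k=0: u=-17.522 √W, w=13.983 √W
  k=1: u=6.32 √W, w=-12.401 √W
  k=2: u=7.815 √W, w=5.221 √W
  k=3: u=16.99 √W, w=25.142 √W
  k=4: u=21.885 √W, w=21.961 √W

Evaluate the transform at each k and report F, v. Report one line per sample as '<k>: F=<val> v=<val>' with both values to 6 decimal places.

0: F=-150.104051 v=-0.371396
1: F=89.195300 v=-0.638164
2: F=12.358988 v=1.368048
3: F=-38.839810 v=4.421495
4: F=-0.362098 v=4.601369

k=0: u−w=-31.505000, u+w=-3.539000; √(b/2)=4.764452, √(2b)=9.528903; F=4.764452×(-31.505)=-150.104051, v=-3.539000/9.528903=-0.371396
k=1: u−w=18.721000, u+w=-6.081000; √(b/2)=4.764452, √(2b)=9.528903; F=4.764452×18.721=89.195300, v=-6.081000/9.528903=-0.638164
k=2: u−w=2.594000, u+w=13.036000; √(b/2)=4.764452, √(2b)=9.528903; F=4.764452×2.594=12.358988, v=13.036000/9.528903=1.368048
k=3: u−w=-8.152000, u+w=42.132000; √(b/2)=4.764452, √(2b)=9.528903; F=4.764452×(-8.152)=-38.839810, v=42.132000/9.528903=4.421495
k=4: u−w=-0.076000, u+w=43.846000; √(b/2)=4.764452, √(2b)=9.528903; F=4.764452×(-0.076)=-0.362098, v=43.846000/9.528903=4.601369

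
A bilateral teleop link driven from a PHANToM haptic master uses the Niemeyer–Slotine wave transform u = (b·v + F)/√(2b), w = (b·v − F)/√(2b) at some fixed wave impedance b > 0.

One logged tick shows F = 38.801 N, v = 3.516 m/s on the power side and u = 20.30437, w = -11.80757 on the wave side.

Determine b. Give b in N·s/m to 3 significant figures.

b = 2.92 N·s/m

u + w = 8.4968;  u + w = √(2b)·v, so √(2b) = 8.4968/3.516 = 2.4166.
b = (√(2b))²/2 = 5.8400/2 = 2.9200.
(Check via u − w = 2F/√(2b): u − w = 32.1119, 2F/√(2b) = 32.1119.)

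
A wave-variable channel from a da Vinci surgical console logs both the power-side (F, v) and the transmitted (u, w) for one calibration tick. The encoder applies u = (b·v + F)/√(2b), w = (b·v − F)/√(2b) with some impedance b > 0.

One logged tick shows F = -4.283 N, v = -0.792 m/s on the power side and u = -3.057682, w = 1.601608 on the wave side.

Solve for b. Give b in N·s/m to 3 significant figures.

u + w = -1.456074;  u + w = √(2b)·v, so √(2b) = -1.456074/(-0.792) = 1.838477.
b = (√(2b))²/2 = 3.379999/2 = 1.689999.
(Check via u − w = 2F/√(2b): u − w = -4.659290, 2F/√(2b) = -4.659291.)

b = 1.69 N·s/m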